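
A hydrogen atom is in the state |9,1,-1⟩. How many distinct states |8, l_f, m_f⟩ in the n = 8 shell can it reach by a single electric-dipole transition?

4

E1 requires Δl = ±1, so l_f ∈ {0, 2}; with 0 ≤ l_f ≤ n_f−1 = 7, the allowed l_f values are {0, 2}.
For l_f = 0: m_f ∈ {m_i−1, m_i, m_i+1} ∩ [−0, 0] = {0} → 1 state.
For l_f = 2: m_f ∈ {m_i−1, m_i, m_i+1} ∩ [−2, 2] = {-2, -1, 0} → 3 states.
Total: 4.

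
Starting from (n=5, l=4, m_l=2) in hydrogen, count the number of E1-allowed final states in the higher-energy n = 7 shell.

E1 requires Δl = ±1, so l_f ∈ {3, 5}; with 0 ≤ l_f ≤ n_f−1 = 6, the allowed l_f values are {3, 5}.
For l_f = 3: m_f ∈ {m_i−1, m_i, m_i+1} ∩ [−3, 3] = {1, 2, 3} → 3 states.
For l_f = 5: m_f ∈ {m_i−1, m_i, m_i+1} ∩ [−5, 5] = {1, 2, 3} → 3 states.
Total: 6.

6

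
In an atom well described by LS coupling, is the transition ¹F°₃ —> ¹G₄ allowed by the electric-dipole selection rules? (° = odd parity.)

Reading off the term symbols: S 0→0, L 3→4, J 3→4, parity odd→even.
ΔS = 0: S: 0 → 0 — satisfied.
Parity must change: odd → even — satisfied.
ΔJ = 0, ±1 (not J=0↔0): J: 3 → 4, ΔJ = +1 — satisfied.
ΔL = 0, ±1 (not L=0↔0): L: 3 → 4, ΔL = +1 — satisfied.
All four E1 rules are satisfied.

allowed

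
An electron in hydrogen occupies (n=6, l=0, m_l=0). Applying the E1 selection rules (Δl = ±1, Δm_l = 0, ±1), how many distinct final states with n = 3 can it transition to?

3

E1 requires Δl = ±1, so l_f ∈ {-1, 1}; with 0 ≤ l_f ≤ n_f−1 = 2, the allowed l_f values are {1}.
For l_f = 1: m_f ∈ {m_i−1, m_i, m_i+1} ∩ [−1, 1] = {-1, 0, 1} → 3 states.
Total: 3.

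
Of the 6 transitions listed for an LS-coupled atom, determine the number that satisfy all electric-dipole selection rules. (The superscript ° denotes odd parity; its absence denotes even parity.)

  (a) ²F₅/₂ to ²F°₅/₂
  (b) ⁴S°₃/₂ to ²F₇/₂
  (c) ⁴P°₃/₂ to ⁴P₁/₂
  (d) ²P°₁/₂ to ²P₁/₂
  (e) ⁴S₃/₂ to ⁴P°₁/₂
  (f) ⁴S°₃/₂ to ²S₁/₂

(a) allowed
(b) forbidden (ΔS, ΔL, ΔJ fail)
(c) allowed
(d) allowed
(e) allowed
(f) forbidden (ΔS, ΔL fail)
Total allowed: 4 of 6.

4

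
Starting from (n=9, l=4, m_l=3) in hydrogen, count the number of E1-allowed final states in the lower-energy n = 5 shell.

2

E1 requires Δl = ±1, so l_f ∈ {3, 5}; with 0 ≤ l_f ≤ n_f−1 = 4, the allowed l_f values are {3}.
For l_f = 3: m_f ∈ {m_i−1, m_i, m_i+1} ∩ [−3, 3] = {2, 3} → 2 states.
Total: 2.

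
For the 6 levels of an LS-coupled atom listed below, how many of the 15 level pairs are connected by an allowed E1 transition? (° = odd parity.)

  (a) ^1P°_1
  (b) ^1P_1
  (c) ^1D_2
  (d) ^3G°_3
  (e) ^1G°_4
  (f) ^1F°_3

3

(a)–(b): allowed.
(a)–(c): allowed.
(a)–(d): forbidden (parity, ΔS, ΔL, ΔJ).
(a)–(e): forbidden (parity, ΔL, ΔJ).
(a)–(f): forbidden (parity, ΔL, ΔJ).
(b)–(c): forbidden (parity).
(b)–(d): forbidden (ΔS, ΔL, ΔJ).
(b)–(e): forbidden (ΔL, ΔJ).
(b)–(f): forbidden (ΔL, ΔJ).
(c)–(d): forbidden (ΔS, ΔL).
(c)–(e): forbidden (ΔL, ΔJ).
(c)–(f): allowed.
(d)–(e): forbidden (parity, ΔS).
(d)–(f): forbidden (parity, ΔS).
(e)–(f): forbidden (parity).
Allowed pairs: 3 of 15.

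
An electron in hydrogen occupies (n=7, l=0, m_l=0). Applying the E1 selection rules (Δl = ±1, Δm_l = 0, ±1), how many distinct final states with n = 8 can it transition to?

3

E1 requires Δl = ±1, so l_f ∈ {-1, 1}; with 0 ≤ l_f ≤ n_f−1 = 7, the allowed l_f values are {1}.
For l_f = 1: m_f ∈ {m_i−1, m_i, m_i+1} ∩ [−1, 1] = {-1, 0, 1} → 3 states.
Total: 3.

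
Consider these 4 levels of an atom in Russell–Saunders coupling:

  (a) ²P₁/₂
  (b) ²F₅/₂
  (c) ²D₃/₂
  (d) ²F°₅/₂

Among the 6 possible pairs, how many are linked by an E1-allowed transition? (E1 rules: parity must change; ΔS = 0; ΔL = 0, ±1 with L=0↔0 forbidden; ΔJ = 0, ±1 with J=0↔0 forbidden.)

2

(a)–(b): forbidden (parity, ΔL, ΔJ).
(a)–(c): forbidden (parity).
(a)–(d): forbidden (ΔL, ΔJ).
(b)–(c): forbidden (parity).
(b)–(d): allowed.
(c)–(d): allowed.
Allowed pairs: 2 of 6.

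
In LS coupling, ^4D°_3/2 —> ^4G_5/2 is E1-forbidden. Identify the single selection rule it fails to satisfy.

Initial level: S=3/2, L=2, J=3/2, parity odd. Final level: S=3/2, L=4, J=5/2, parity even.
ΔL = 0, ±1 (not L=0↔0): L: 2 → 4, ΔL = +2 — fails.
ΔJ = 0, ±1 (not J=0↔0): J: 3/2 → 5/2, ΔJ = +1 — ok.
ΔS = 0: S: 3/2 → 3/2 — ok.
Parity must change: odd → even — ok.

the ΔL = 0, ±1 rule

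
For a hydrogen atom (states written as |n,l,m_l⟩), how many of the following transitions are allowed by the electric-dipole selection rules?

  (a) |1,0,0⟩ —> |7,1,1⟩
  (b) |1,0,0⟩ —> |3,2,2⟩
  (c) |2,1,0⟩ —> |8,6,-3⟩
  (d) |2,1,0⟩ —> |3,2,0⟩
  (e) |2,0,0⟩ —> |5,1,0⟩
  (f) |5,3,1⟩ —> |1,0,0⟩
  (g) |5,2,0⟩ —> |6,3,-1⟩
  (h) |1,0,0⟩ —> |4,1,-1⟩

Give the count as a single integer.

5

(a) allowed
(b) forbidden — Δl = +2 (E1 requires Δl = ±1); Δm_l = +2 (E1 requires Δm_l = 0, ±1)
(c) forbidden — Δl = +5 (E1 requires Δl = ±1); Δm_l = -3 (E1 requires Δm_l = 0, ±1)
(d) allowed
(e) allowed
(f) forbidden — Δl = -3 (E1 requires Δl = ±1)
(g) allowed
(h) allowed
Total allowed: 5 of 8.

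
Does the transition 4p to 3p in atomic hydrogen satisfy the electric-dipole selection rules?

forbidden

Initial l = 1, final l = 1, so Δl = +0. E1 requires Δl = ±1: fails.
The transition is electric-dipole forbidden.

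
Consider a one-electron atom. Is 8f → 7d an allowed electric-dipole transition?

allowed

l: 3 → 2 (Δl = -1). Δl = ±1 passes.
All E1 selection rules are satisfied.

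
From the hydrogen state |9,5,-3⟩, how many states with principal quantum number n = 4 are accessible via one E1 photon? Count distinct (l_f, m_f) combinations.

E1 requires l_f ∈ {4, 6}, but neither lies in [0, 3], so no final state is reachable.
Total: 0.

0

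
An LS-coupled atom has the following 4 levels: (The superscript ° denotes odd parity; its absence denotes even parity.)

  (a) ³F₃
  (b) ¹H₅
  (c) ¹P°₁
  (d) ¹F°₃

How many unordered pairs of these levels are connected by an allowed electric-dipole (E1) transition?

0

(a)–(b): forbidden (parity, ΔS, ΔL, ΔJ).
(a)–(c): forbidden (ΔS, ΔL, ΔJ).
(a)–(d): forbidden (ΔS).
(b)–(c): forbidden (ΔL, ΔJ).
(b)–(d): forbidden (ΔL, ΔJ).
(c)–(d): forbidden (parity, ΔL, ΔJ).
Allowed pairs: 0 of 6.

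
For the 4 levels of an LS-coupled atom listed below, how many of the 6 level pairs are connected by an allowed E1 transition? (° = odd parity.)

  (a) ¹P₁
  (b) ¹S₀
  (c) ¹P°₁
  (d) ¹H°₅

2

(a)–(b): forbidden (parity).
(a)–(c): allowed.
(a)–(d): forbidden (ΔL, ΔJ).
(b)–(c): allowed.
(b)–(d): forbidden (ΔL, ΔJ).
(c)–(d): forbidden (parity, ΔL, ΔJ).
Allowed pairs: 2 of 6.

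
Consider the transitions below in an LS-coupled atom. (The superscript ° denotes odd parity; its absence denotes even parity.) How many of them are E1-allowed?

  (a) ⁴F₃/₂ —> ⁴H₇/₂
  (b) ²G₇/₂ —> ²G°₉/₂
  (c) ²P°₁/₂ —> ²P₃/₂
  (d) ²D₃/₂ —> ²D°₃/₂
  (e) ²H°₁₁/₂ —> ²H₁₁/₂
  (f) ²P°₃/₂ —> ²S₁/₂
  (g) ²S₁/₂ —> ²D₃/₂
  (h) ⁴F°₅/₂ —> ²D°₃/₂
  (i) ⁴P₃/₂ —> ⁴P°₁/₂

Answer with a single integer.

(a) forbidden (parity, ΔL, ΔJ fail)
(b) allowed
(c) allowed
(d) allowed
(e) allowed
(f) allowed
(g) forbidden (parity, ΔL fail)
(h) forbidden (parity, ΔS fail)
(i) allowed
Total allowed: 6 of 9.

6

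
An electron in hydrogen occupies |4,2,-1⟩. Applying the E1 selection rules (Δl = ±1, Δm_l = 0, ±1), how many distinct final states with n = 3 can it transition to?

E1 requires Δl = ±1, so l_f ∈ {1, 3}; with 0 ≤ l_f ≤ n_f−1 = 2, the allowed l_f values are {1}.
For l_f = 1: m_f ∈ {m_i−1, m_i, m_i+1} ∩ [−1, 1] = {-1, 0} → 2 states.
Total: 2.

2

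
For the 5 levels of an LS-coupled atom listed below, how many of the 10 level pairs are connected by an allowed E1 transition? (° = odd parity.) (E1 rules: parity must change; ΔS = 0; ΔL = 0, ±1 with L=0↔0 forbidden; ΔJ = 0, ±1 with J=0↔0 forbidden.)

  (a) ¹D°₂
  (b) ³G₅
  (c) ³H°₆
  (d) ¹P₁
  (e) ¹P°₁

(a)–(b): forbidden (ΔS, ΔL, ΔJ).
(a)–(c): forbidden (parity, ΔS, ΔL, ΔJ).
(a)–(d): allowed.
(a)–(e): forbidden (parity).
(b)–(c): allowed.
(b)–(d): forbidden (parity, ΔS, ΔL, ΔJ).
(b)–(e): forbidden (ΔS, ΔL, ΔJ).
(c)–(d): forbidden (ΔS, ΔL, ΔJ).
(c)–(e): forbidden (parity, ΔS, ΔL, ΔJ).
(d)–(e): allowed.
Allowed pairs: 3 of 10.

3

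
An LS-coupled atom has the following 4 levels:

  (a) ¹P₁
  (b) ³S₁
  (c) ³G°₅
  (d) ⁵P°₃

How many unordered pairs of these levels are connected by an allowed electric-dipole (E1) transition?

0

(a)–(b): forbidden (parity, ΔS).
(a)–(c): forbidden (ΔS, ΔL, ΔJ).
(a)–(d): forbidden (ΔS, ΔJ).
(b)–(c): forbidden (ΔL, ΔJ).
(b)–(d): forbidden (ΔS, ΔJ).
(c)–(d): forbidden (parity, ΔS, ΔL, ΔJ).
Allowed pairs: 0 of 6.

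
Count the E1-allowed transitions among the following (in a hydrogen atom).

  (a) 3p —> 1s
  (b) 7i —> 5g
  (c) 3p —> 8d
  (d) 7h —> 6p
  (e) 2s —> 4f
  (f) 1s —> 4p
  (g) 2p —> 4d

(a) allowed
(b) forbidden — Δl = -2 (E1 requires Δl = ±1)
(c) allowed
(d) forbidden — Δl = -4 (E1 requires Δl = ±1)
(e) forbidden — Δl = +3 (E1 requires Δl = ±1)
(f) allowed
(g) allowed
Total allowed: 4 of 7.

4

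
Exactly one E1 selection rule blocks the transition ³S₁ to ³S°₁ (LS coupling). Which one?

Reading off the term symbols: S 1→1, L 0→0, J 1→1, parity even→odd.
Parity must change: even → odd — passes.
ΔS = 0: S: 1 → 1 — passes.
ΔL = 0, ±1 (not L=0↔0): L: 0 → 0, ΔL = +0 — fails.
ΔJ = 0, ±1 (not J=0↔0): J: 1 → 1, ΔJ = +0 — passes.

the L=0 ↔ L=0 exclusion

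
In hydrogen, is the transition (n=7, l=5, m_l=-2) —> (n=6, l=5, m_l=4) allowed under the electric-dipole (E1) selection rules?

l: 5 → 5 (Δl = +0). Δl = ±1 ✗.
Δm_l = 4 − (-2) = +6. E1 requires Δm_l = 0, ±1: ✗.
The transition is electric-dipole forbidden.

forbidden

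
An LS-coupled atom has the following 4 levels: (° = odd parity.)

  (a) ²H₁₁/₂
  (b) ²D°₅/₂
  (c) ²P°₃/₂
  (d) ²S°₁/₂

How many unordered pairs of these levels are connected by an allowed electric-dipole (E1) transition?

0

(a)–(b): forbidden (ΔL, ΔJ).
(a)–(c): forbidden (ΔL, ΔJ).
(a)–(d): forbidden (ΔL, ΔJ).
(b)–(c): forbidden (parity).
(b)–(d): forbidden (parity, ΔL, ΔJ).
(c)–(d): forbidden (parity).
Allowed pairs: 0 of 6.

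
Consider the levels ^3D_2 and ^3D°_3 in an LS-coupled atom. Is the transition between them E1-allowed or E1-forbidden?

allowed

Initial level: S=1, L=2, J=2, parity even. Final level: S=1, L=2, J=3, parity odd.
Parity must change: even → odd — satisfied.
ΔS = 0: S: 1 → 1 — satisfied.
ΔL = 0, ±1 (not L=0↔0): L: 2 → 2, ΔL = +0 — satisfied.
ΔJ = 0, ±1 (not J=0↔0): J: 2 → 3, ΔJ = +1 — satisfied.
All four E1 rules are satisfied.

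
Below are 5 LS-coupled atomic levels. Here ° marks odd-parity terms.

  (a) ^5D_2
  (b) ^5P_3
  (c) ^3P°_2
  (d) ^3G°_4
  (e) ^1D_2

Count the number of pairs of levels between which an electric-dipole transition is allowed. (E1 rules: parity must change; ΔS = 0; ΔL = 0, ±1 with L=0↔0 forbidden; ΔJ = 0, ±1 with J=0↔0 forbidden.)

(a)–(b): forbidden (parity).
(a)–(c): forbidden (ΔS).
(a)–(d): forbidden (ΔS, ΔL, ΔJ).
(a)–(e): forbidden (parity, ΔS).
(b)–(c): forbidden (ΔS).
(b)–(d): forbidden (ΔS, ΔL).
(b)–(e): forbidden (parity, ΔS).
(c)–(d): forbidden (parity, ΔL, ΔJ).
(c)–(e): forbidden (ΔS).
(d)–(e): forbidden (ΔS, ΔL, ΔJ).
Allowed pairs: 0 of 10.

0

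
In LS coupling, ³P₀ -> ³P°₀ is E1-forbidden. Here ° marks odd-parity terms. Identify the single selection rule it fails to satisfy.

the J=0 ↔ J=0 exclusion

Parity must change: even → odd — ✓.
ΔS = 0: S: 1 → 1 — ✓.
ΔL = 0, ±1 (not L=0↔0): L: 1 → 1, ΔL = +0 — ✓.
ΔJ = 0, ±1 (not J=0↔0): J: 0 → 0, ΔJ = +0 — ✗.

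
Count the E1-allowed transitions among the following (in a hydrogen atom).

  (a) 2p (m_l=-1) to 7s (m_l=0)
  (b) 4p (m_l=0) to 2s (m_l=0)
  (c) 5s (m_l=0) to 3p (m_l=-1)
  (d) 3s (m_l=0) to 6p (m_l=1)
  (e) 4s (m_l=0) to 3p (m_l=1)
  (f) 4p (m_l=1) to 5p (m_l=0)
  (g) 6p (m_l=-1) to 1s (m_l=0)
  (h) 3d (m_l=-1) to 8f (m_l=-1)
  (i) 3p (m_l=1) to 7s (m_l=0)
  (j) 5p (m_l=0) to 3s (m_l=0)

(a) allowed
(b) allowed
(c) allowed
(d) allowed
(e) allowed
(f) forbidden — Δl = +0 (E1 requires Δl = ±1)
(g) allowed
(h) allowed
(i) allowed
(j) allowed
Total allowed: 9 of 10.

9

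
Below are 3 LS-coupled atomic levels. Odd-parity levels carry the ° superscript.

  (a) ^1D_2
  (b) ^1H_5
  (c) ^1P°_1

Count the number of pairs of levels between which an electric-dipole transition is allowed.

(a)–(b): forbidden (parity, ΔL, ΔJ).
(a)–(c): allowed.
(b)–(c): forbidden (ΔL, ΔJ).
Allowed pairs: 1 of 3.

1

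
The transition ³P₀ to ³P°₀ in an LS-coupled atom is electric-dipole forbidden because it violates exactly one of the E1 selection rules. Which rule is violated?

the J=0 ↔ J=0 exclusion

Initial level: S=1, L=1, J=0, parity even. Final level: S=1, L=1, J=0, parity odd.
Parity must change: even → odd — satisfied.
ΔS = 0: S: 1 → 1 — satisfied.
ΔL = 0, ±1 (not L=0↔0): L: 1 → 1, ΔL = +0 — satisfied.
ΔJ = 0, ±1 (not J=0↔0): J: 0 → 0, ΔJ = +0 — violated.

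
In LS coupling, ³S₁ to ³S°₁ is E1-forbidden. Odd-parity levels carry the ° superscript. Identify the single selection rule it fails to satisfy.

Initial level: S=1, L=0, J=1, parity even. Final level: S=1, L=0, J=1, parity odd.
ΔJ = 0, ±1 (not J=0↔0): J: 1 → 1, ΔJ = +0 — ok.
ΔL = 0, ±1 (not L=0↔0): L: 0 → 0, ΔL = +0 — fails.
Parity must change: even → odd — ok.
ΔS = 0: S: 1 → 1 — ok.

the L=0 ↔ L=0 exclusion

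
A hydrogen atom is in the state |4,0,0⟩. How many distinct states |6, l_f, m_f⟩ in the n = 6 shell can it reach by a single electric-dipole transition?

E1 requires Δl = ±1, so l_f ∈ {-1, 1}; with 0 ≤ l_f ≤ n_f−1 = 5, the allowed l_f values are {1}.
For l_f = 1: m_f ∈ {m_i−1, m_i, m_i+1} ∩ [−1, 1] = {-1, 0, 1} → 3 states.
Total: 3.

3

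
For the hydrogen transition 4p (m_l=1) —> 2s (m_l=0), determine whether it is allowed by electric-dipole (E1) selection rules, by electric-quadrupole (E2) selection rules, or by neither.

E1

Δl = 0 − 1 = -1; l_i + l_f = 1.
Δm_l = -1.
E1 (Δl = ±1, |Δm_l| ≤ 1): satisfied.
E2 (Δl = 0,±2, l_i+l_f ≥ 2, |Δm_l| ≤ 2): not satisfied.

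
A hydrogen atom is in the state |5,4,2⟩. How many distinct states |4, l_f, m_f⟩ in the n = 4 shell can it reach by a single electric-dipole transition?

3

E1 requires Δl = ±1, so l_f ∈ {3, 5}; with 0 ≤ l_f ≤ n_f−1 = 3, the allowed l_f values are {3}.
For l_f = 3: m_f ∈ {m_i−1, m_i, m_i+1} ∩ [−3, 3] = {1, 2, 3} → 3 states.
Total: 3.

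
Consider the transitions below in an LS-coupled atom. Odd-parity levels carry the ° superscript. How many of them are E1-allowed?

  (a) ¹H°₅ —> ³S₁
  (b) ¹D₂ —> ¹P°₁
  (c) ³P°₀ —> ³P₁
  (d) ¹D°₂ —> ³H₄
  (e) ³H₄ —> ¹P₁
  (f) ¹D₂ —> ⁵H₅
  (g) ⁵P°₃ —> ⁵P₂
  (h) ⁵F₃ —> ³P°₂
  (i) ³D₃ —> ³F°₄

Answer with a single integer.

4

(a) forbidden (ΔS, ΔL, ΔJ fail)
(b) allowed
(c) allowed
(d) forbidden (ΔS, ΔL, ΔJ fail)
(e) forbidden (parity, ΔS, ΔL, ΔJ fail)
(f) forbidden (parity, ΔS, ΔL, ΔJ fail)
(g) allowed
(h) forbidden (ΔS, ΔL fail)
(i) allowed
Total allowed: 4 of 9.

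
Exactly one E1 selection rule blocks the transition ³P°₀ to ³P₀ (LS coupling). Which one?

Parity must change: odd → even — ok.
ΔS = 0: S: 1 → 1 — ok.
ΔL = 0, ±1 (not L=0↔0): L: 1 → 1, ΔL = +0 — ok.
ΔJ = 0, ±1 (not J=0↔0): J: 0 → 0, ΔJ = +0 — fails.

the J=0 ↔ J=0 exclusion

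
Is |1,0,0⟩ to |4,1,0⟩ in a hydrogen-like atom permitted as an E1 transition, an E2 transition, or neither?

E1

Δl = 1 − 0 = +1; l_i + l_f = 1.
Δm_l = +0.
E1 (Δl = ±1, |Δm_l| ≤ 1): satisfied.
E2 (Δl = 0,±2, l_i+l_f ≥ 2, |Δm_l| ≤ 2): not satisfied.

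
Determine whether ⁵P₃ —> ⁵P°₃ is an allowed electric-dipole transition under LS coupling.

allowed

Parity must change: even → odd — ok.
ΔS = 0: S: 2 → 2 — ok.
ΔL = 0, ±1 (not L=0↔0): L: 1 → 1, ΔL = +0 — ok.
ΔJ = 0, ±1 (not J=0↔0): J: 3 → 3, ΔJ = +0 — ok.
All four E1 rules are satisfied.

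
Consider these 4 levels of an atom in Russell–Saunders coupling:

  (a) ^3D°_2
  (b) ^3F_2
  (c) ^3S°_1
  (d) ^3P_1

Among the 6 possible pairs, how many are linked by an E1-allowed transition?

3

(a)–(b): allowed.
(a)–(c): forbidden (parity, ΔL).
(a)–(d): allowed.
(b)–(c): forbidden (ΔL).
(b)–(d): forbidden (parity, ΔL).
(c)–(d): allowed.
Allowed pairs: 3 of 6.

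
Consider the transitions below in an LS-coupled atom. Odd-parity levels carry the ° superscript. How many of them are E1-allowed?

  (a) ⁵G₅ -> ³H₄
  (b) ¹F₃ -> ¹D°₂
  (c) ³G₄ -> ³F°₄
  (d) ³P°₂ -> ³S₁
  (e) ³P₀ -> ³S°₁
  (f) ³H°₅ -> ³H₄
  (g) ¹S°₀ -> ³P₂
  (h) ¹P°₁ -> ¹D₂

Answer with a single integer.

6

(a) forbidden (parity, ΔS fail)
(b) allowed
(c) allowed
(d) allowed
(e) allowed
(f) allowed
(g) forbidden (ΔS, ΔJ fail)
(h) allowed
Total allowed: 6 of 8.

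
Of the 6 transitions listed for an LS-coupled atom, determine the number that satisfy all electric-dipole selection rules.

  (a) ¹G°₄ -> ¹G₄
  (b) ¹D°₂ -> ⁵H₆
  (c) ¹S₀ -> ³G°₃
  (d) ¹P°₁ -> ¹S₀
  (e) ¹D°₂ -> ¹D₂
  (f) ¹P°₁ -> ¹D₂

(a) allowed
(b) forbidden (ΔS, ΔL, ΔJ fail)
(c) forbidden (ΔS, ΔL, ΔJ fail)
(d) allowed
(e) allowed
(f) allowed
Total allowed: 4 of 6.

4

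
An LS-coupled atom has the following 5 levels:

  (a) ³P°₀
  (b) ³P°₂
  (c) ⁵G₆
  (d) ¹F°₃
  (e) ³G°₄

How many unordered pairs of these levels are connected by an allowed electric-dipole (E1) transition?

0

(a)–(b): forbidden (parity, ΔJ).
(a)–(c): forbidden (ΔS, ΔL, ΔJ).
(a)–(d): forbidden (parity, ΔS, ΔL, ΔJ).
(a)–(e): forbidden (parity, ΔL, ΔJ).
(b)–(c): forbidden (ΔS, ΔL, ΔJ).
(b)–(d): forbidden (parity, ΔS, ΔL).
(b)–(e): forbidden (parity, ΔL, ΔJ).
(c)–(d): forbidden (ΔS, ΔJ).
(c)–(e): forbidden (ΔS, ΔJ).
(d)–(e): forbidden (parity, ΔS).
Allowed pairs: 0 of 10.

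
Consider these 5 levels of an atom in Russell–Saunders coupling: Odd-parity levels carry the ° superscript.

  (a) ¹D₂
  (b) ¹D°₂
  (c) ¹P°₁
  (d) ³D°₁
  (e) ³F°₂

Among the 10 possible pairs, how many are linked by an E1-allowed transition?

(a)–(b): allowed.
(a)–(c): allowed.
(a)–(d): forbidden (ΔS).
(a)–(e): forbidden (ΔS).
(b)–(c): forbidden (parity).
(b)–(d): forbidden (parity, ΔS).
(b)–(e): forbidden (parity, ΔS).
(c)–(d): forbidden (parity, ΔS).
(c)–(e): forbidden (parity, ΔS, ΔL).
(d)–(e): forbidden (parity).
Allowed pairs: 2 of 10.

2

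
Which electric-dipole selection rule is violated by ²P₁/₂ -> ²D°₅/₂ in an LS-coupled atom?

the ΔJ = 0, ±1 rule

Parity must change: even → odd — satisfied.
ΔS = 0: S: 1/2 → 1/2 — satisfied.
ΔL = 0, ±1 (not L=0↔0): L: 1 → 2, ΔL = +1 — satisfied.
ΔJ = 0, ±1 (not J=0↔0): J: 1/2 → 5/2, ΔJ = +2 — violated.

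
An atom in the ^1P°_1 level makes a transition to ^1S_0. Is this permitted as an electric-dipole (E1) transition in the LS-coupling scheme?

Initial level: S=0, L=1, J=1, parity odd. Final level: S=0, L=0, J=0, parity even.
Parity must change: odd → even — ok.
ΔS = 0: S: 0 → 0 — ok.
ΔL = 0, ±1 (not L=0↔0): L: 1 → 0, ΔL = -1 — ok.
ΔJ = 0, ±1 (not J=0↔0): J: 1 → 0, ΔJ = -1 — ok.
All four E1 rules are satisfied.

allowed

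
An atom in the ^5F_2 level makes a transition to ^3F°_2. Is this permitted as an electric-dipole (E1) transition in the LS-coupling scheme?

forbidden

Reading off the term symbols: S 2→1, L 3→3, J 2→2, parity even→odd.
Parity must change: even → odd — ok.
ΔS = 0: S: 2 → 1 — fails.
ΔL = 0, ±1 (not L=0↔0): L: 3 → 3, ΔL = +0 — ok.
ΔJ = 0, ±1 (not J=0↔0): J: 2 → 2, ΔJ = +0 — ok.
Rule(s) violated: ΔS.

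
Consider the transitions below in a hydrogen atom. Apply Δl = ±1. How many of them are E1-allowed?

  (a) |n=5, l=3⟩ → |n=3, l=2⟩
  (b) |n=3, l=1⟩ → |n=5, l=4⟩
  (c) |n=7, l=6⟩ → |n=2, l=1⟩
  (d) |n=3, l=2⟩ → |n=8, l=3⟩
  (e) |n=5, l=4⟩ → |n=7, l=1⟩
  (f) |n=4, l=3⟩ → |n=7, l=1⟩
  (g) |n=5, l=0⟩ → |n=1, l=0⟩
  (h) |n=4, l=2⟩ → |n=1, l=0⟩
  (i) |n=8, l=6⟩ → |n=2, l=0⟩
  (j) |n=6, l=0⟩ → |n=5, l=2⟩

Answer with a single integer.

2

(a) allowed
(b) forbidden — Δl = +3 (E1 requires Δl = ±1)
(c) forbidden — Δl = -5 (E1 requires Δl = ±1)
(d) allowed
(e) forbidden — Δl = -3 (E1 requires Δl = ±1)
(f) forbidden — Δl = -2 (E1 requires Δl = ±1)
(g) forbidden — Δl = +0 (E1 requires Δl = ±1)
(h) forbidden — Δl = -2 (E1 requires Δl = ±1)
(i) forbidden — Δl = -6 (E1 requires Δl = ±1)
(j) forbidden — Δl = +2 (E1 requires Δl = ±1)
Total allowed: 2 of 10.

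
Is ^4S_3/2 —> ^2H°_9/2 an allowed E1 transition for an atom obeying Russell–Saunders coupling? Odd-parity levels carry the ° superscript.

forbidden

Reading off the term symbols: S 3/2→1/2, L 0→5, J 3/2→9/2, parity even→odd.
ΔJ = 0, ±1 (not J=0↔0): J: 3/2 → 9/2, ΔJ = +3 — ✗.
ΔL = 0, ±1 (not L=0↔0): L: 0 → 5, ΔL = +5 — ✗.
Parity must change: even → odd — ✓.
ΔS = 0: S: 3/2 → 1/2 — ✗.
Rule(s) violated: ΔS, ΔL, ΔJ.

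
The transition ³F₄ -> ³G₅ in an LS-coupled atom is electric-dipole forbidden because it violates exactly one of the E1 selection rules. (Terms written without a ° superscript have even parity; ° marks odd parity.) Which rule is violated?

parity

Parity must change: even → even — fails.
ΔS = 0: S: 1 → 1 — ok.
ΔL = 0, ±1 (not L=0↔0): L: 3 → 4, ΔL = +1 — ok.
ΔJ = 0, ±1 (not J=0↔0): J: 4 → 5, ΔJ = +1 — ok.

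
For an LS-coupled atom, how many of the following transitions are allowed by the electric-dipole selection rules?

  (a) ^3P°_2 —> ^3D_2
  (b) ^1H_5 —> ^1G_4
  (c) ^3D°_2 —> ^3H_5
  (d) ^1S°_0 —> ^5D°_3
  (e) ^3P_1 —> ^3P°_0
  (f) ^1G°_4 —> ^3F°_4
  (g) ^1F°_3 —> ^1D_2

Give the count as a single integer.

(a) allowed
(b) forbidden (parity fails)
(c) forbidden (ΔL, ΔJ fail)
(d) forbidden (parity, ΔS, ΔL, ΔJ fail)
(e) allowed
(f) forbidden (parity, ΔS fail)
(g) allowed
Total allowed: 3 of 7.

3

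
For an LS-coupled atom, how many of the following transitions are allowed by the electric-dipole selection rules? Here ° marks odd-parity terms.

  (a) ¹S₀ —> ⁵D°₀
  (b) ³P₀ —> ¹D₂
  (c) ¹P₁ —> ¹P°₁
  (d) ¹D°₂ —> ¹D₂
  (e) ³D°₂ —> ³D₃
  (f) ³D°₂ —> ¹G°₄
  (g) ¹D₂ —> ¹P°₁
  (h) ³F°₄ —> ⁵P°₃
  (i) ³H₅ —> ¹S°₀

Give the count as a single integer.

(a) forbidden (ΔS, ΔL, ΔJ fail)
(b) forbidden (parity, ΔS, ΔJ fail)
(c) allowed
(d) allowed
(e) allowed
(f) forbidden (parity, ΔS, ΔL, ΔJ fail)
(g) allowed
(h) forbidden (parity, ΔS, ΔL fail)
(i) forbidden (ΔS, ΔL, ΔJ fail)
Total allowed: 4 of 9.

4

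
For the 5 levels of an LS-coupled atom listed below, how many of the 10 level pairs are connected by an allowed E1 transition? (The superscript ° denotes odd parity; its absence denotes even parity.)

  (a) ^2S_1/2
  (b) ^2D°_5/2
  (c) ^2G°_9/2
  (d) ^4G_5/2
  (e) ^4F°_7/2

1

(a)–(b): forbidden (ΔL, ΔJ).
(a)–(c): forbidden (ΔL, ΔJ).
(a)–(d): forbidden (parity, ΔS, ΔL, ΔJ).
(a)–(e): forbidden (ΔS, ΔL, ΔJ).
(b)–(c): forbidden (parity, ΔL, ΔJ).
(b)–(d): forbidden (ΔS, ΔL).
(b)–(e): forbidden (parity, ΔS).
(c)–(d): forbidden (ΔS, ΔJ).
(c)–(e): forbidden (parity, ΔS).
(d)–(e): allowed.
Allowed pairs: 1 of 10.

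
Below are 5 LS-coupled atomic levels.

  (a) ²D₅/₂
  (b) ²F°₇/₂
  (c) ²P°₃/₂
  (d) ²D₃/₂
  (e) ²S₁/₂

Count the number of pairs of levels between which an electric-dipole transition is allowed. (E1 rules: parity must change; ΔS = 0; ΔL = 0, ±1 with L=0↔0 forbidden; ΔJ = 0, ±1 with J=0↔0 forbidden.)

4

(a)–(b): allowed.
(a)–(c): allowed.
(a)–(d): forbidden (parity).
(a)–(e): forbidden (parity, ΔL, ΔJ).
(b)–(c): forbidden (parity, ΔL, ΔJ).
(b)–(d): forbidden (ΔJ).
(b)–(e): forbidden (ΔL, ΔJ).
(c)–(d): allowed.
(c)–(e): allowed.
(d)–(e): forbidden (parity, ΔL).
Allowed pairs: 4 of 10.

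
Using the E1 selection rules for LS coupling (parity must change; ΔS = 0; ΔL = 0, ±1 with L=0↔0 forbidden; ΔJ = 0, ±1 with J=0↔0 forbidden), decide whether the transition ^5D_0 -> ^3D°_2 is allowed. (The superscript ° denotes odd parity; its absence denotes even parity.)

forbidden

Initial level: S=2, L=2, J=0, parity even. Final level: S=1, L=2, J=2, parity odd.
Parity must change: even → odd — ok.
ΔS = 0: S: 2 → 1 — fails.
ΔL = 0, ±1 (not L=0↔0): L: 2 → 2, ΔL = +0 — ok.
ΔJ = 0, ±1 (not J=0↔0): J: 0 → 2, ΔJ = +2 — fails.
Rule(s) violated: ΔS, ΔJ.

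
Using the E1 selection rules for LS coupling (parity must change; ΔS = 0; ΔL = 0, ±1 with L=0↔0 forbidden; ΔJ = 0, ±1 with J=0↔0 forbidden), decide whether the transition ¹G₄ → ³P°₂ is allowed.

forbidden

ΔJ = 0, ±1 (not J=0↔0): J: 4 → 2, ΔJ = -2 — violated.
ΔS = 0: S: 0 → 1 — violated.
ΔL = 0, ±1 (not L=0↔0): L: 4 → 1, ΔL = -3 — violated.
Parity must change: even → odd — satisfied.
Rule(s) violated: ΔS, ΔL, ΔJ.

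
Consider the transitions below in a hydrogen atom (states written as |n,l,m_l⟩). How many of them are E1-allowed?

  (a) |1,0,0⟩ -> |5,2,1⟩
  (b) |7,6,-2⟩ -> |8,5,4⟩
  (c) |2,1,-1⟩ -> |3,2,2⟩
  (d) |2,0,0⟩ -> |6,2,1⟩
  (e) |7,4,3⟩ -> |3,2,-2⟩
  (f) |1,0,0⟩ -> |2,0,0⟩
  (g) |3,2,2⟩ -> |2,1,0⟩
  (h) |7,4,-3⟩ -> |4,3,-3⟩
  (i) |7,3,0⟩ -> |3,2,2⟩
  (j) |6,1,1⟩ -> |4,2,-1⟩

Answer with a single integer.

(a) forbidden — Δl = +2 (E1 requires Δl = ±1)
(b) forbidden — Δm_l = +6 (E1 requires Δm_l = 0, ±1)
(c) forbidden — Δm_l = +3 (E1 requires Δm_l = 0, ±1)
(d) forbidden — Δl = +2 (E1 requires Δl = ±1)
(e) forbidden — Δl = -2 (E1 requires Δl = ±1); Δm_l = -5 (E1 requires Δm_l = 0, ±1)
(f) forbidden — Δl = +0 (E1 requires Δl = ±1)
(g) forbidden — Δm_l = -2 (E1 requires Δm_l = 0, ±1)
(h) allowed
(i) forbidden — Δm_l = +2 (E1 requires Δm_l = 0, ±1)
(j) forbidden — Δm_l = -2 (E1 requires Δm_l = 0, ±1)
Total allowed: 1 of 10.

1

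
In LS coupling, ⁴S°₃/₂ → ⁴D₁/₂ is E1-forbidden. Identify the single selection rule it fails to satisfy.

the ΔL = 0, ±1 rule

Parity must change: odd → even — passes.
ΔS = 0: S: 3/2 → 3/2 — passes.
ΔL = 0, ±1 (not L=0↔0): L: 0 → 2, ΔL = +2 — fails.
ΔJ = 0, ±1 (not J=0↔0): J: 3/2 → 1/2, ΔJ = -1 — passes.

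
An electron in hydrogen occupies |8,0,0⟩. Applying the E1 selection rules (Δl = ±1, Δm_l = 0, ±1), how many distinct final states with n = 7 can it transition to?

3

E1 requires Δl = ±1, so l_f ∈ {-1, 1}; with 0 ≤ l_f ≤ n_f−1 = 6, the allowed l_f values are {1}.
For l_f = 1: m_f ∈ {m_i−1, m_i, m_i+1} ∩ [−1, 1] = {-1, 0, 1} → 3 states.
Total: 3.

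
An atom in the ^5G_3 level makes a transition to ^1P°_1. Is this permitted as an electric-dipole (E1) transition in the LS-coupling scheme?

Parity must change: even → odd — passes.
ΔS = 0: S: 2 → 0 — fails.
ΔL = 0, ±1 (not L=0↔0): L: 4 → 1, ΔL = -3 — fails.
ΔJ = 0, ±1 (not J=0↔0): J: 3 → 1, ΔJ = -2 — fails.
Rule(s) violated: ΔS, ΔL, ΔJ.

forbidden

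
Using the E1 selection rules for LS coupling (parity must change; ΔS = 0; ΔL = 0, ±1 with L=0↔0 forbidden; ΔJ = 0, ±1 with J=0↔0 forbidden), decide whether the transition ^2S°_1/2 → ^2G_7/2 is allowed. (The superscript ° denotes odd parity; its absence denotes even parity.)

Parity must change: odd → even — satisfied.
ΔS = 0: S: 1/2 → 1/2 — satisfied.
ΔL = 0, ±1 (not L=0↔0): L: 0 → 4, ΔL = +4 — violated.
ΔJ = 0, ±1 (not J=0↔0): J: 1/2 → 7/2, ΔJ = +3 — violated.
Rule(s) violated: ΔL, ΔJ.

forbidden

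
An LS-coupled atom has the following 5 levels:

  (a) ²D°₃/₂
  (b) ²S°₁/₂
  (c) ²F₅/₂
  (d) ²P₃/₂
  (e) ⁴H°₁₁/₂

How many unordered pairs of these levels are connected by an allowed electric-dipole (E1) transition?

(a)–(b): forbidden (parity, ΔL).
(a)–(c): allowed.
(a)–(d): allowed.
(a)–(e): forbidden (parity, ΔS, ΔL, ΔJ).
(b)–(c): forbidden (ΔL, ΔJ).
(b)–(d): allowed.
(b)–(e): forbidden (parity, ΔS, ΔL, ΔJ).
(c)–(d): forbidden (parity, ΔL).
(c)–(e): forbidden (ΔS, ΔL, ΔJ).
(d)–(e): forbidden (ΔS, ΔL, ΔJ).
Allowed pairs: 3 of 10.

3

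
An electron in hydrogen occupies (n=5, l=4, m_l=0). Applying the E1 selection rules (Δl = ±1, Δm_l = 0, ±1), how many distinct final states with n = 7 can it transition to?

E1 requires Δl = ±1, so l_f ∈ {3, 5}; with 0 ≤ l_f ≤ n_f−1 = 6, the allowed l_f values are {3, 5}.
For l_f = 3: m_f ∈ {m_i−1, m_i, m_i+1} ∩ [−3, 3] = {-1, 0, 1} → 3 states.
For l_f = 5: m_f ∈ {m_i−1, m_i, m_i+1} ∩ [−5, 5] = {-1, 0, 1} → 3 states.
Total: 6.

6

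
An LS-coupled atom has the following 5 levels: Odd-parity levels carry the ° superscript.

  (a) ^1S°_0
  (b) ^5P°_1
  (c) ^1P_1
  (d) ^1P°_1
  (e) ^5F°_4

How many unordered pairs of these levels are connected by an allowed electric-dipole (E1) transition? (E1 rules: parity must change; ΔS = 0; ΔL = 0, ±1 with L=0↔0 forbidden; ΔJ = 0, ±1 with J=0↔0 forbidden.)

(a)–(b): forbidden (parity, ΔS).
(a)–(c): allowed.
(a)–(d): forbidden (parity).
(a)–(e): forbidden (parity, ΔS, ΔL, ΔJ).
(b)–(c): forbidden (ΔS).
(b)–(d): forbidden (parity, ΔS).
(b)–(e): forbidden (parity, ΔL, ΔJ).
(c)–(d): allowed.
(c)–(e): forbidden (ΔS, ΔL, ΔJ).
(d)–(e): forbidden (parity, ΔS, ΔL, ΔJ).
Allowed pairs: 2 of 10.

2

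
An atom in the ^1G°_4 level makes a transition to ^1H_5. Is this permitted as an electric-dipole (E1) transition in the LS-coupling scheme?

allowed

Initial level: S=0, L=4, J=4, parity odd. Final level: S=0, L=5, J=5, parity even.
Parity must change: odd → even — ok.
ΔS = 0: S: 0 → 0 — ok.
ΔL = 0, ±1 (not L=0↔0): L: 4 → 5, ΔL = +1 — ok.
ΔJ = 0, ±1 (not J=0↔0): J: 4 → 5, ΔJ = +1 — ok.
All four E1 rules are satisfied.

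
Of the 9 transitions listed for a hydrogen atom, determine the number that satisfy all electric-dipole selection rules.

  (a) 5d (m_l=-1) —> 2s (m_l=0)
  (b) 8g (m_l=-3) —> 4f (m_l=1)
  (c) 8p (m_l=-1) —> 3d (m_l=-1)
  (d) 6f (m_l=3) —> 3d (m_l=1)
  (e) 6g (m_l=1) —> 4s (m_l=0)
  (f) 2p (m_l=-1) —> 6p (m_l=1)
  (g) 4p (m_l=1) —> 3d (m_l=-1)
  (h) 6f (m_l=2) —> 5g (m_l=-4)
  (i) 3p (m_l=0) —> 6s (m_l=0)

(a) forbidden — Δl = -2 (E1 requires Δl = ±1)
(b) forbidden — Δm_l = +4 (E1 requires Δm_l = 0, ±1)
(c) allowed
(d) forbidden — Δm_l = -2 (E1 requires Δm_l = 0, ±1)
(e) forbidden — Δl = -4 (E1 requires Δl = ±1)
(f) forbidden — Δl = +0 (E1 requires Δl = ±1); Δm_l = +2 (E1 requires Δm_l = 0, ±1)
(g) forbidden — Δm_l = -2 (E1 requires Δm_l = 0, ±1)
(h) forbidden — Δm_l = -6 (E1 requires Δm_l = 0, ±1)
(i) allowed
Total allowed: 2 of 9.

2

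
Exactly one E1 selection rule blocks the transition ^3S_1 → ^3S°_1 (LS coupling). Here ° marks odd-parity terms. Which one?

Initial level: S=1, L=0, J=1, parity even. Final level: S=1, L=0, J=1, parity odd.
Parity must change: even → odd — ok.
ΔS = 0: S: 1 → 1 — ok.
ΔL = 0, ±1 (not L=0↔0): L: 0 → 0, ΔL = +0 — fails.
ΔJ = 0, ±1 (not J=0↔0): J: 1 → 1, ΔJ = +0 — ok.

the L=0 ↔ L=0 exclusion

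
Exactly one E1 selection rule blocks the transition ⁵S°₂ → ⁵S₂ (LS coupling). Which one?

Parity must change: odd → even — ✓.
ΔS = 0: S: 2 → 2 — ✓.
ΔL = 0, ±1 (not L=0↔0): L: 0 → 0, ΔL = +0 — ✗.
ΔJ = 0, ±1 (not J=0↔0): J: 2 → 2, ΔJ = +0 — ✓.

the L=0 ↔ L=0 exclusion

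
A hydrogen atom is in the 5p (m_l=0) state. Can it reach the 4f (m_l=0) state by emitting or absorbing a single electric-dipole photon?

forbidden

l: 1 → 3 (Δl = +2). Δl = ±1 fails.
m_l: 0 → 0 (Δm_l = +0). |Δm_l| ≤ 1 ok.
The transition is electric-dipole forbidden.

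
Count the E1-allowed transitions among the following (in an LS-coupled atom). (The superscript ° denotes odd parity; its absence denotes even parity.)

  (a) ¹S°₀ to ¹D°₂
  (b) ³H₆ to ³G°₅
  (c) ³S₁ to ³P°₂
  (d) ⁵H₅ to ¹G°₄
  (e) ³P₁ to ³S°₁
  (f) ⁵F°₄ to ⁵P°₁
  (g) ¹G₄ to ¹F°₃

4

(a) forbidden (parity, ΔL, ΔJ fail)
(b) allowed
(c) allowed
(d) forbidden (ΔS fails)
(e) allowed
(f) forbidden (parity, ΔL, ΔJ fail)
(g) allowed
Total allowed: 4 of 7.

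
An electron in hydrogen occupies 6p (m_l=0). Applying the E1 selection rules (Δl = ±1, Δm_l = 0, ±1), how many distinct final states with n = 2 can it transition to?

E1 requires Δl = ±1, so l_f ∈ {0, 2}; with 0 ≤ l_f ≤ n_f−1 = 1, the allowed l_f values are {0}.
For l_f = 0: m_f ∈ {m_i−1, m_i, m_i+1} ∩ [−0, 0] = {0} → 1 state.
Total: 1.

1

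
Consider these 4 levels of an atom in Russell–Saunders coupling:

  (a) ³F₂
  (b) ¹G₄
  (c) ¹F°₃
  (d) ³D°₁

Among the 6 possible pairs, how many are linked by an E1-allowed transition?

2

(a)–(b): forbidden (parity, ΔS, ΔJ).
(a)–(c): forbidden (ΔS).
(a)–(d): allowed.
(b)–(c): allowed.
(b)–(d): forbidden (ΔS, ΔL, ΔJ).
(c)–(d): forbidden (parity, ΔS, ΔJ).
Allowed pairs: 2 of 6.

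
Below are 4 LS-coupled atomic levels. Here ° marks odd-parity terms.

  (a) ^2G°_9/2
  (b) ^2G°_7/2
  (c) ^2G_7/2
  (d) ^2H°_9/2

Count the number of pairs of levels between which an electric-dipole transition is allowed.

(a)–(b): forbidden (parity).
(a)–(c): allowed.
(a)–(d): forbidden (parity).
(b)–(c): allowed.
(b)–(d): forbidden (parity).
(c)–(d): allowed.
Allowed pairs: 3 of 6.

3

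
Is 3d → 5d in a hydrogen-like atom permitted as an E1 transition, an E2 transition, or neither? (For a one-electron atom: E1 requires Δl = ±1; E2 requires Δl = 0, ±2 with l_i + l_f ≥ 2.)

Δl = 2 − 2 = +0; l_i + l_f = 4.
E1 (Δl = ±1): not satisfied.
E2 (Δl = 0,±2, l_i+l_f ≥ 2): satisfied.

E2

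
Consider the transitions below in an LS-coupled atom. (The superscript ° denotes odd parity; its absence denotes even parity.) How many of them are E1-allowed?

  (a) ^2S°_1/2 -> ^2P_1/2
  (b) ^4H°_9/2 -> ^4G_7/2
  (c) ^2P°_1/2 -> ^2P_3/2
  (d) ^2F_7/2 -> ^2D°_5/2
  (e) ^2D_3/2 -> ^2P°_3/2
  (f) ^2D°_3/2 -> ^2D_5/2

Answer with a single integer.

6

(a) allowed
(b) allowed
(c) allowed
(d) allowed
(e) allowed
(f) allowed
Total allowed: 6 of 6.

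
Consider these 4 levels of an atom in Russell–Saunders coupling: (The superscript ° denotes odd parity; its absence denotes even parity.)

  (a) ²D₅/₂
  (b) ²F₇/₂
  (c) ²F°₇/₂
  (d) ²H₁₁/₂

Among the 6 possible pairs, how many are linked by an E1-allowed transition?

2

(a)–(b): forbidden (parity).
(a)–(c): allowed.
(a)–(d): forbidden (parity, ΔL, ΔJ).
(b)–(c): allowed.
(b)–(d): forbidden (parity, ΔL, ΔJ).
(c)–(d): forbidden (ΔL, ΔJ).
Allowed pairs: 2 of 6.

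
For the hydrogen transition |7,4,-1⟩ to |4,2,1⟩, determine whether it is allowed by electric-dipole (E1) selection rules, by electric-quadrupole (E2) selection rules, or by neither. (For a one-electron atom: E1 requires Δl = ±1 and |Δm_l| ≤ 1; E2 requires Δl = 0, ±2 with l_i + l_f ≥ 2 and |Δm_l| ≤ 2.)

E2

Δl = 2 − 4 = -2; l_i + l_f = 6.
Δm_l = +2.
E1 (Δl = ±1, |Δm_l| ≤ 1): not satisfied.
E2 (Δl = 0,±2, l_i+l_f ≥ 2, |Δm_l| ≤ 2): satisfied.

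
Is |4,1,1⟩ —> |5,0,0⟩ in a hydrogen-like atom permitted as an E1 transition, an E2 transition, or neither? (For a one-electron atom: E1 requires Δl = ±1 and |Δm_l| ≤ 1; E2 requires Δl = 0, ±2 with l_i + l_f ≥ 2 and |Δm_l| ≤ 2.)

E1

Δl = 0 − 1 = -1; l_i + l_f = 1.
Δm_l = -1.
E1 (Δl = ±1, |Δm_l| ≤ 1): satisfied.
E2 (Δl = 0,±2, l_i+l_f ≥ 2, |Δm_l| ≤ 2): not satisfied.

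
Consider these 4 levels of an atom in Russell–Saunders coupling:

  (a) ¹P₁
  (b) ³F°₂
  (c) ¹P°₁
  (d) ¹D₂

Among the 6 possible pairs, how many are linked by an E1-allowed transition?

2

(a)–(b): forbidden (ΔS, ΔL).
(a)–(c): allowed.
(a)–(d): forbidden (parity).
(b)–(c): forbidden (parity, ΔS, ΔL).
(b)–(d): forbidden (ΔS).
(c)–(d): allowed.
Allowed pairs: 2 of 6.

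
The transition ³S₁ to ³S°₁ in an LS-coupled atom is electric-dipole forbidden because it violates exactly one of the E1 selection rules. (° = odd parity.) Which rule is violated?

the L=0 ↔ L=0 exclusion

Reading off the term symbols: S 1→1, L 0→0, J 1→1, parity even→odd.
Parity must change: even → odd — satisfied.
ΔS = 0: S: 1 → 1 — satisfied.
ΔL = 0, ±1 (not L=0↔0): L: 0 → 0, ΔL = +0 — violated.
ΔJ = 0, ±1 (not J=0↔0): J: 1 → 1, ΔJ = +0 — satisfied.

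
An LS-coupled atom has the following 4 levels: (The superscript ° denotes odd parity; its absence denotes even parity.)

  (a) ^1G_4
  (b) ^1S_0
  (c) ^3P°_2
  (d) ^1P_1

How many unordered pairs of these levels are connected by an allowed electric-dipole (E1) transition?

0

(a)–(b): forbidden (parity, ΔL, ΔJ).
(a)–(c): forbidden (ΔS, ΔL, ΔJ).
(a)–(d): forbidden (parity, ΔL, ΔJ).
(b)–(c): forbidden (ΔS, ΔJ).
(b)–(d): forbidden (parity).
(c)–(d): forbidden (ΔS).
Allowed pairs: 0 of 6.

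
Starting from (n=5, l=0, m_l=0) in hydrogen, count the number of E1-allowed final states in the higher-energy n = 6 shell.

E1 requires Δl = ±1, so l_f ∈ {-1, 1}; with 0 ≤ l_f ≤ n_f−1 = 5, the allowed l_f values are {1}.
For l_f = 1: m_f ∈ {m_i−1, m_i, m_i+1} ∩ [−1, 1] = {-1, 0, 1} → 3 states.
Total: 3.

3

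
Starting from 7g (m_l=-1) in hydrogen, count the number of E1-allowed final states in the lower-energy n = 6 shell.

E1 requires Δl = ±1, so l_f ∈ {3, 5}; with 0 ≤ l_f ≤ n_f−1 = 5, the allowed l_f values are {3, 5}.
For l_f = 3: m_f ∈ {m_i−1, m_i, m_i+1} ∩ [−3, 3] = {-2, -1, 0} → 3 states.
For l_f = 5: m_f ∈ {m_i−1, m_i, m_i+1} ∩ [−5, 5] = {-2, -1, 0} → 3 states.
Total: 6.

6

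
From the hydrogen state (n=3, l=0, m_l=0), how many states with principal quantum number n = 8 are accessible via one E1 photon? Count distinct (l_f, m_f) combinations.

E1 requires Δl = ±1, so l_f ∈ {-1, 1}; with 0 ≤ l_f ≤ n_f−1 = 7, the allowed l_f values are {1}.
For l_f = 1: m_f ∈ {m_i−1, m_i, m_i+1} ∩ [−1, 1] = {-1, 0, 1} → 3 states.
Total: 3.

3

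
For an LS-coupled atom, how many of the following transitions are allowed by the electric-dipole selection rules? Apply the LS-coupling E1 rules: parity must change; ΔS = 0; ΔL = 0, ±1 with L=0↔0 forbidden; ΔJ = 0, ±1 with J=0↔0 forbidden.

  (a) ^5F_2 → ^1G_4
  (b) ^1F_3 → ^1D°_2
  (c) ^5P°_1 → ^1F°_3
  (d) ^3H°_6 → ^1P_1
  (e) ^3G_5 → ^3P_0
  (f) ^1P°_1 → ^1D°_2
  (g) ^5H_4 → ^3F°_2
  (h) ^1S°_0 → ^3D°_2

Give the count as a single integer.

1

(a) forbidden (parity, ΔS, ΔJ fail)
(b) allowed
(c) forbidden (parity, ΔS, ΔL, ΔJ fail)
(d) forbidden (ΔS, ΔL, ΔJ fail)
(e) forbidden (parity, ΔL, ΔJ fail)
(f) forbidden (parity fails)
(g) forbidden (ΔS, ΔL, ΔJ fail)
(h) forbidden (parity, ΔS, ΔL, ΔJ fail)
Total allowed: 1 of 8.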